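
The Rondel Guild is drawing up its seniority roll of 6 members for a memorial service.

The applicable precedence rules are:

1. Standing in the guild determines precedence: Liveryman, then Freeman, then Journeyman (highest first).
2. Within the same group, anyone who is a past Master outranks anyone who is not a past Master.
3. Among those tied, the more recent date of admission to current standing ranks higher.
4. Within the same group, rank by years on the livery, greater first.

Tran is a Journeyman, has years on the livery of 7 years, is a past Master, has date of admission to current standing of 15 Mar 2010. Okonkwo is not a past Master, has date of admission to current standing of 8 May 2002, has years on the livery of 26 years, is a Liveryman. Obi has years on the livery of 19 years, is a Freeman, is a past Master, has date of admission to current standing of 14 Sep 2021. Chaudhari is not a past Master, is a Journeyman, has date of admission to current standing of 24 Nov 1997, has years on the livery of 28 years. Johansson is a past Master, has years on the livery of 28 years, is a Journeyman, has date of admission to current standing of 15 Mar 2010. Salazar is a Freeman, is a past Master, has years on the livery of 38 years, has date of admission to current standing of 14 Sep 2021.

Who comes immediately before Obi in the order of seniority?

By standing in the guild: Okonkwo (Liveryman); then Salazar and Obi (Freeman); then Johansson, Tran and Chaudhari (Journeyman).
Salazar and Obi are each a past Master, so the next rule applies.
Salazar and Obi both have date of admission to current standing 14 Sep 2021, so the next rule applies.
Among Salazar and Obi, by years on the livery (higher first): Salazar (38 years) before Obi (19 years).
Among Johansson, Tran and Chaudhari, a past Master before not a past Master: Johansson and Tran (a past Master) before Chaudhari (not a past Master).
Johansson and Tran both have date of admission to current standing 15 Mar 2010, so the next rule applies.
Among Johansson and Tran, by years on the livery (higher first): Johansson (28 years) before Tran (7 years).
Order: Okonkwo, Salazar, Obi, Johansson, Tran, Chaudhari.

Salazar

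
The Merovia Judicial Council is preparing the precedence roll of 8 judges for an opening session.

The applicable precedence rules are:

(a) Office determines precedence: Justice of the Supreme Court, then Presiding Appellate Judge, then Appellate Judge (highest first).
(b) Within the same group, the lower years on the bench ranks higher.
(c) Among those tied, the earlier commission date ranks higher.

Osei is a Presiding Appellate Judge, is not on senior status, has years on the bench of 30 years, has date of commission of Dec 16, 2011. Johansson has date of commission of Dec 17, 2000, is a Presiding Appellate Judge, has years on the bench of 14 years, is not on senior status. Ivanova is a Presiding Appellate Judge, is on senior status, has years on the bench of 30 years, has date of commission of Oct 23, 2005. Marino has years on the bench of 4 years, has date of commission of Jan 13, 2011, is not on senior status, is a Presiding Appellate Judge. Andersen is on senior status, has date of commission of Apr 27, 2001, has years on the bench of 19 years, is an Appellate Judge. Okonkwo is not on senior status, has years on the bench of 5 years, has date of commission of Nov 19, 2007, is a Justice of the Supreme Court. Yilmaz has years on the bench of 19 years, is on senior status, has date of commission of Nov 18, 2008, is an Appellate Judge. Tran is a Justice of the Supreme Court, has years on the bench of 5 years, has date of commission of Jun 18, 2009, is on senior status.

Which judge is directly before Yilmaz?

Andersen

By office: Okonkwo and Tran (Justice of the Supreme Court); then Marino, Johansson, Ivanova and Osei (Presiding Appellate Judge); then Andersen and Yilmaz (Appellate Judge).
Okonkwo and Tran both have years on the bench 5 years, so the next rule applies.
Among Okonkwo and Tran, by date of commission (earlier first): Okonkwo (Nov 19, 2007) before Tran (Jun 18, 2009).
Among Marino, Johansson, Ivanova and Osei, by years on the bench (lower first): Marino (4 years) before Johansson (14 years) before Ivanova and Osei (30 years).
Among Ivanova and Osei, by date of commission (earlier first): Ivanova (Oct 23, 2005) before Osei (Dec 16, 2011).
Andersen and Yilmaz both have years on the bench 19 years, so the next rule applies.
Among Andersen and Yilmaz, by date of commission (earlier first): Andersen (Apr 27, 2001) before Yilmaz (Nov 18, 2008).
Order: Okonkwo, Tran, Marino, Johansson, Ivanova, Osei, Andersen, Yilmaz.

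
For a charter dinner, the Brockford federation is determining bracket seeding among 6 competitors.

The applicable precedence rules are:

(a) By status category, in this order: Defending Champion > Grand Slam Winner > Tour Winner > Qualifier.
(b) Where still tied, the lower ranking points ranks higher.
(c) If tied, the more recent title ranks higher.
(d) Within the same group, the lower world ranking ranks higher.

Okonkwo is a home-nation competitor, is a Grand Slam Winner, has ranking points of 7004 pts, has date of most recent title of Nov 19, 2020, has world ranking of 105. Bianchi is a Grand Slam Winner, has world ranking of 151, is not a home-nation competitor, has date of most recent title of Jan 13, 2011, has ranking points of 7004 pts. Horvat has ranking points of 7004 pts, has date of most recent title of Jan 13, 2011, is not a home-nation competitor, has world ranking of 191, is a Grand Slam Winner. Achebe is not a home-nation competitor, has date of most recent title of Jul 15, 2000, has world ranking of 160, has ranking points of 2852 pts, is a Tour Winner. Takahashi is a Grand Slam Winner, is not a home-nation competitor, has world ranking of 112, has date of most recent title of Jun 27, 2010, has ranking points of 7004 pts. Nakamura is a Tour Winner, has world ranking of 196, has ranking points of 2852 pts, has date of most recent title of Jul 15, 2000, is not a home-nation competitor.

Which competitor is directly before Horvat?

Bianchi

By status category: Okonkwo, Bianchi, Horvat and Takahashi (Grand Slam Winner); then Achebe and Nakamura (Tour Winner).
Okonkwo, Bianchi, Horvat and Takahashi all have ranking points 7004 pts, so the next rule applies.
Among Okonkwo, Bianchi, Horvat and Takahashi, by date of most recent title (later first): Okonkwo (Nov 19, 2020) before Bianchi and Horvat (Jan 13, 2011) before Takahashi (Jun 27, 2010).
Among Bianchi and Horvat, by world ranking (lower first): Bianchi (151) before Horvat (191).
Achebe and Nakamura both have ranking points 2852 pts, so the next rule applies.
Achebe and Nakamura both have date of most recent title Jul 15, 2000, so the next rule applies.
Among Achebe and Nakamura, by world ranking (lower first): Achebe (160) before Nakamura (196).
Order: Okonkwo, Bianchi, Horvat, Takahashi, Achebe, Nakamura.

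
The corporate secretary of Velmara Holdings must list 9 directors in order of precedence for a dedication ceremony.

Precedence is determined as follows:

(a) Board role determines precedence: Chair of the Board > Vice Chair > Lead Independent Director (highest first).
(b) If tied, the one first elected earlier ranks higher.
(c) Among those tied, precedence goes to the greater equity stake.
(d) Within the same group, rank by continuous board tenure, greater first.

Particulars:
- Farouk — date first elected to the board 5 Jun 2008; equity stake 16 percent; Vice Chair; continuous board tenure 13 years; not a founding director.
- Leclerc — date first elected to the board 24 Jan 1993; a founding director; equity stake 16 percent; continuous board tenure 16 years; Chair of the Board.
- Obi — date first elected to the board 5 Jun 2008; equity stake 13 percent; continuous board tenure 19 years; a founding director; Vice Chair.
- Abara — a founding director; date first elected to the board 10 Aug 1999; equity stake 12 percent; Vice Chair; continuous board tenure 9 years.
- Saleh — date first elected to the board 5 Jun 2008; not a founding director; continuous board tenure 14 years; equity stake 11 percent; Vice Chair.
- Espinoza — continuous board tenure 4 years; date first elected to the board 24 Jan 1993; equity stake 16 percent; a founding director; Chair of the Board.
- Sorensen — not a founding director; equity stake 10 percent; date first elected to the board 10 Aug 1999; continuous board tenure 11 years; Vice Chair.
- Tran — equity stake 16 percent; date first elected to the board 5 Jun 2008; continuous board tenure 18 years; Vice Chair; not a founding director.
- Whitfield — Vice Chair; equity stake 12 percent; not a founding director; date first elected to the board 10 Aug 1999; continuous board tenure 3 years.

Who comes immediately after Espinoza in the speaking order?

By board role: Leclerc and Espinoza (Chair of the Board); then Abara, Whitfield, Sorensen, Tran, Farouk, Obi and Saleh (Vice Chair).
Leclerc and Espinoza both have date first elected to the board 24 Jan 1993, so the next rule applies.
Leclerc and Espinoza both have equity stake 16 percent, so the next rule applies.
Among Leclerc and Espinoza, by continuous board tenure (higher first): Leclerc (16 years) before Espinoza (4 years).
Among Abara, Whitfield, Sorensen, Tran, Farouk, Obi and Saleh, by date first elected to the board (earlier first): Abara, Whitfield and Sorensen (10 Aug 1999) before Tran, Farouk, Obi and Saleh (5 Jun 2008).
Among Abara, Whitfield and Sorensen, by equity stake (higher first): Abara and Whitfield (12 percent) before Sorensen (10 percent).
Among Abara and Whitfield, by continuous board tenure (higher first): Abara (9 years) before Whitfield (3 years).
Among Tran, Farouk, Obi and Saleh, by equity stake (higher first): Tran and Farouk (16 percent) before Obi (13 percent) before Saleh (11 percent).
Among Tran and Farouk, by continuous board tenure (higher first): Tran (18 years) before Farouk (13 years).
Order: Leclerc, Espinoza, Abara, Whitfield, Sorensen, Tran, Farouk, Obi, Saleh.

Abara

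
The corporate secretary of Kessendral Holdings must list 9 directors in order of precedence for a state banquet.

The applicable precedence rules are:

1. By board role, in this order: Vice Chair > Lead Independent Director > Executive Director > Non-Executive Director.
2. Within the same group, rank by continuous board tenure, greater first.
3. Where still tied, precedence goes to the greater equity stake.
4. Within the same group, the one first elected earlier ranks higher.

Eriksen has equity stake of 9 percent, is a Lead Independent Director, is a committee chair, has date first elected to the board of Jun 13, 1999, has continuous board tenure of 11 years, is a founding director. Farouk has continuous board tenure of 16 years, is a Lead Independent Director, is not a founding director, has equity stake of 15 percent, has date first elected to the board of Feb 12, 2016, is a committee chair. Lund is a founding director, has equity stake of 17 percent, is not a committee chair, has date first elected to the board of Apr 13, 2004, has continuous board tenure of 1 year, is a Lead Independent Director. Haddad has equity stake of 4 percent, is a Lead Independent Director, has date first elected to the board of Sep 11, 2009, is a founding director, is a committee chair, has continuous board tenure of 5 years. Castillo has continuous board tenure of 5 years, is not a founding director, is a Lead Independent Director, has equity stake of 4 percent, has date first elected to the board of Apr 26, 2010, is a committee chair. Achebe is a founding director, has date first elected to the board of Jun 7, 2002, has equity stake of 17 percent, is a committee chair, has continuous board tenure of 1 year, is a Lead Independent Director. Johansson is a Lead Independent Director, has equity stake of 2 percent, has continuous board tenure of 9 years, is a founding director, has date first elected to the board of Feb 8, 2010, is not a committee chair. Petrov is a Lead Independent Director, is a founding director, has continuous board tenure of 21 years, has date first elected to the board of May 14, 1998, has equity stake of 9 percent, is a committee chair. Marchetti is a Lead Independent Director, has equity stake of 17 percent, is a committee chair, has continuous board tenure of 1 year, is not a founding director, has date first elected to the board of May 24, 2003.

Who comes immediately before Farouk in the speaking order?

Petrov

By board role: Petrov, Farouk, Eriksen, Johansson, Haddad, Castillo, Achebe, Marchetti and Lund (Lead Independent Director).
Among Petrov, Farouk, Eriksen, Johansson, Haddad, Castillo, Achebe, Marchetti and Lund, by continuous board tenure (higher first): Petrov (21 years) before Farouk (16 years) before Eriksen (11 years) before Johansson (9 years) before Haddad and Castillo (5 years) before Achebe, Marchetti and Lund (1 year).
Haddad and Castillo both have equity stake 4 percent, so the next rule applies.
Among Haddad and Castillo, by date first elected to the board (earlier first): Haddad (Sep 11, 2009) before Castillo (Apr 26, 2010).
Achebe, Marchetti and Lund all have equity stake 17 percent, so the next rule applies.
Among Achebe, Marchetti and Lund, by date first elected to the board (earlier first): Achebe (Jun 7, 2002) before Marchetti (May 24, 2003) before Lund (Apr 13, 2004).
Order: Petrov, Farouk, Eriksen, Johansson, Haddad, Castillo, Achebe, Marchetti, Lund.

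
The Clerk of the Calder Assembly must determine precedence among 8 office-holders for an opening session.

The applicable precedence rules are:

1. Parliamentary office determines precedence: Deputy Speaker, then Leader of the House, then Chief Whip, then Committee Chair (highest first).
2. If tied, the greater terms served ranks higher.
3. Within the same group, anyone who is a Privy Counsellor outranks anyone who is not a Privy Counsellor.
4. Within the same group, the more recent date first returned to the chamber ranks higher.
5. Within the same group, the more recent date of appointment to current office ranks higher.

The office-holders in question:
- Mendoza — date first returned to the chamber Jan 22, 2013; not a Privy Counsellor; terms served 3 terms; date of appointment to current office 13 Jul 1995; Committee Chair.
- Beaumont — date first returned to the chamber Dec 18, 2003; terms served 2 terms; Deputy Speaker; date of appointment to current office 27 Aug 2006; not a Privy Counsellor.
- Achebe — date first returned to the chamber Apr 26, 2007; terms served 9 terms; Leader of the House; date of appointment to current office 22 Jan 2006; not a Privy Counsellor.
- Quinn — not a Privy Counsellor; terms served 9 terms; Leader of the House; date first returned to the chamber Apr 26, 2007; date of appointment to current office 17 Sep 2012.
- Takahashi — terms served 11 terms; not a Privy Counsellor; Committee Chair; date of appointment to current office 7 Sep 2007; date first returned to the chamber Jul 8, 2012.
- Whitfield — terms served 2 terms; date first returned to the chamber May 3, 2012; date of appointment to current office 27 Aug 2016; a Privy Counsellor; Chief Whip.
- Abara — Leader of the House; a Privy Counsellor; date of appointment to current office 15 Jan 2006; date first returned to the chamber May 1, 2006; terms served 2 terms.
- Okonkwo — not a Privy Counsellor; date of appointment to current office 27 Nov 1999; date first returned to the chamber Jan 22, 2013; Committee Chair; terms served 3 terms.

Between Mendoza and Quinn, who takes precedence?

By parliamentary office: Beaumont (Deputy Speaker); then Quinn, Achebe and Abara (Leader of the House); then Whitfield (Chief Whip); then Takahashi, Okonkwo and Mendoza (Committee Chair).
Among Quinn, Achebe and Abara, by terms served (higher first): Quinn and Achebe (9 terms) before Abara (2 terms).
Quinn and Achebe are each not a Privy Counsellor, so the next rule applies.
Quinn and Achebe both have date first returned to the chamber Apr 26, 2007, so the next rule applies.
Among Quinn and Achebe, by date of appointment to current office (later first): Quinn (17 Sep 2012) before Achebe (22 Jan 2006).
Among Takahashi, Okonkwo and Mendoza, by terms served (higher first): Takahashi (11 terms) before Okonkwo and Mendoza (3 terms).
Okonkwo and Mendoza are each not a Privy Counsellor, so the next rule applies.
Okonkwo and Mendoza both have date first returned to the chamber Jan 22, 2013, so the next rule applies.
Among Okonkwo and Mendoza, by date of appointment to current office (later first): Okonkwo (27 Nov 1999) before Mendoza (13 Jul 1995).
So Quinn takes precedence.

Quinn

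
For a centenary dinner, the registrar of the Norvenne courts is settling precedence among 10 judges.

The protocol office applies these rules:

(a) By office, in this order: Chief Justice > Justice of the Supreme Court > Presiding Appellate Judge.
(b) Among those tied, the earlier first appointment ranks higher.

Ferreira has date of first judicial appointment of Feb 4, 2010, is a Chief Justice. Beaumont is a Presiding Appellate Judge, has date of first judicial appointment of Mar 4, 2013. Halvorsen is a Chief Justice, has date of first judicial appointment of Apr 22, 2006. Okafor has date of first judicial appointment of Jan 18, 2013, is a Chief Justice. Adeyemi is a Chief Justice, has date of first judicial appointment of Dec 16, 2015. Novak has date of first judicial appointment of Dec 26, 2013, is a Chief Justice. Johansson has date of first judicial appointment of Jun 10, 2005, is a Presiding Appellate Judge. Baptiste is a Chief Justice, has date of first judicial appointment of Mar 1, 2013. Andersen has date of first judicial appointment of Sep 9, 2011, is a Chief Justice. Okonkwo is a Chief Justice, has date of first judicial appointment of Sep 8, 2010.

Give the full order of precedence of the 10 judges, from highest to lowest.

Halvorsen, Ferreira, Okonkwo, Andersen, Okafor, Baptiste, Novak, Adeyemi, Johansson, Beaumont

By office: Halvorsen, Ferreira, Okonkwo, Andersen, Okafor, Baptiste, Novak and Adeyemi (Chief Justice); then Johansson and Beaumont (Presiding Appellate Judge).
Among Halvorsen, Ferreira, Okonkwo, Andersen, Okafor, Baptiste, Novak and Adeyemi, by date of first judicial appointment (earlier first): Halvorsen (Apr 22, 2006) before Ferreira (Feb 4, 2010) before Okonkwo (Sep 8, 2010) before Andersen (Sep 9, 2011) before Okafor (Jan 18, 2013) before Baptiste (Mar 1, 2013) before Novak (Dec 26, 2013) before Adeyemi (Dec 16, 2015).
Among Johansson and Beaumont, by date of first judicial appointment (earlier first): Johansson (Jun 10, 2005) before Beaumont (Mar 4, 2013).
Full order: Halvorsen, Ferreira, Okonkwo, Andersen, Okafor, Baptiste, Novak, Adeyemi, Johansson, Beaumont.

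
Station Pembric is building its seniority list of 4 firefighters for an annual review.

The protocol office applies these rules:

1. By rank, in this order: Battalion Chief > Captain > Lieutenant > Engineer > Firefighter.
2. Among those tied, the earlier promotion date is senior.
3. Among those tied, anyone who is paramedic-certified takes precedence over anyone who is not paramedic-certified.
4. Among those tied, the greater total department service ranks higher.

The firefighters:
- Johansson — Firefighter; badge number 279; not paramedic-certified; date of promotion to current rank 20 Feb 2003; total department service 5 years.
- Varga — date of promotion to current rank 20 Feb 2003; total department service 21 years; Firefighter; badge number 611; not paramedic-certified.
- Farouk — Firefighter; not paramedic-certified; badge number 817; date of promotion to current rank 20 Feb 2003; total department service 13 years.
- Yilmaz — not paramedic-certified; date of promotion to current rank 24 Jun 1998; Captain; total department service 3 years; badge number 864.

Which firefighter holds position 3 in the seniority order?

Farouk

By rank: Yilmaz (Captain); then Varga, Farouk and Johansson (Firefighter).
Varga, Farouk and Johansson all have date of promotion to current rank 20 Feb 2003, so the next rule applies.
Varga, Farouk and Johansson are each not paramedic-certified, so the next rule applies.
Among Varga, Farouk and Johansson, by total department service (higher first): Varga (21 years) before Farouk (13 years) before Johansson (5 years).
Order: Yilmaz, Varga, Farouk, Johansson.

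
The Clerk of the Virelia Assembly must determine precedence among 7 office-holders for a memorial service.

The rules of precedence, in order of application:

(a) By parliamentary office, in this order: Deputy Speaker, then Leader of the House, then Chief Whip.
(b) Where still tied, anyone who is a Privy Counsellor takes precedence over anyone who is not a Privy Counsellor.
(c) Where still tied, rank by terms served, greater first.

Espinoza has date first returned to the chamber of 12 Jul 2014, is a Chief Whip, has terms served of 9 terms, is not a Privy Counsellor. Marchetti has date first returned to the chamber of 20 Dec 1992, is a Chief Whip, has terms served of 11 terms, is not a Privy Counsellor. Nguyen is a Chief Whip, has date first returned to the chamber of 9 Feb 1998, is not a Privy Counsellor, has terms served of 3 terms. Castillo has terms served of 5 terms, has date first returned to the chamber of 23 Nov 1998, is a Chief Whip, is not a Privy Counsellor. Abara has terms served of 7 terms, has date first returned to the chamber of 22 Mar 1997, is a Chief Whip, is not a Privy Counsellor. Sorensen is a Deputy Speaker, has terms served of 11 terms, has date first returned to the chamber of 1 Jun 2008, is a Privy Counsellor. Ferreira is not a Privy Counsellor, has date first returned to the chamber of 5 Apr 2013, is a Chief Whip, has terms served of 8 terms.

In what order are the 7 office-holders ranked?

Sorensen, Marchetti, Espinoza, Ferreira, Abara, Castillo, Nguyen

By parliamentary office: Sorensen (Deputy Speaker); then Marchetti, Espinoza, Ferreira, Abara, Castillo and Nguyen (Chief Whip).
Marchetti, Espinoza, Ferreira, Abara, Castillo and Nguyen are each not a Privy Counsellor, so the next rule applies.
Among Marchetti, Espinoza, Ferreira, Abara, Castillo and Nguyen, by terms served (higher first): Marchetti (11 terms) before Espinoza (9 terms) before Ferreira (8 terms) before Abara (7 terms) before Castillo (5 terms) before Nguyen (3 terms).
Full order: Sorensen, Marchetti, Espinoza, Ferreira, Abara, Castillo, Nguyen.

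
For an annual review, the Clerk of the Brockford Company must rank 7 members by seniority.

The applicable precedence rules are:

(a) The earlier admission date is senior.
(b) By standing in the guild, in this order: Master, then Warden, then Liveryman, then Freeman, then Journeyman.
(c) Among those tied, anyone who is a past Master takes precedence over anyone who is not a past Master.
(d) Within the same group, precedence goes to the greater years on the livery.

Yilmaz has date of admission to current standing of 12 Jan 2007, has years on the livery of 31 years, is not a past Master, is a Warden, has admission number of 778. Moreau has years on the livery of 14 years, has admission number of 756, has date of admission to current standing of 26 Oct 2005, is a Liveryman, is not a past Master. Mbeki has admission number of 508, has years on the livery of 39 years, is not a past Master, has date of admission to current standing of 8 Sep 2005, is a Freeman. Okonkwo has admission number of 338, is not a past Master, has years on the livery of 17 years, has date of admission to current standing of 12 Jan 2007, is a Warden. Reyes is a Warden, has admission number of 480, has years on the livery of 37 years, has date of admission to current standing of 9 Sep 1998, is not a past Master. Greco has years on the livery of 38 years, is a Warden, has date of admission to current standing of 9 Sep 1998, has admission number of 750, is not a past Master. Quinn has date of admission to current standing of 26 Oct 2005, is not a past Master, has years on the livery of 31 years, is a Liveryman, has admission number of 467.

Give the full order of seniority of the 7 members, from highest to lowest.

By date of admission to current standing (earlier first): Greco and Reyes (both 9 Sep 1998); then Mbeki (8 Sep 2005); then Quinn and Moreau (both 26 Oct 2005); then Yilmaz and Okonkwo (both 12 Jan 2007).
Greco and Reyes are each Warden, so the next rule applies.
Greco and Reyes are each not a past Master, so the next rule applies.
Among Greco and Reyes, by years on the livery (higher first): Greco (38 years) before Reyes (37 years).
Quinn and Moreau are each Liveryman, so the next rule applies.
Quinn and Moreau are each not a past Master, so the next rule applies.
Among Quinn and Moreau, by years on the livery (higher first): Quinn (31 years) before Moreau (14 years).
Yilmaz and Okonkwo are each Warden, so the next rule applies.
Yilmaz and Okonkwo are each not a past Master, so the next rule applies.
Among Yilmaz and Okonkwo, by years on the livery (higher first): Yilmaz (31 years) before Okonkwo (17 years).
Full order: Greco, Reyes, Mbeki, Quinn, Moreau, Yilmaz, Okonkwo.

Greco, Reyes, Mbeki, Quinn, Moreau, Yilmaz, Okonkwo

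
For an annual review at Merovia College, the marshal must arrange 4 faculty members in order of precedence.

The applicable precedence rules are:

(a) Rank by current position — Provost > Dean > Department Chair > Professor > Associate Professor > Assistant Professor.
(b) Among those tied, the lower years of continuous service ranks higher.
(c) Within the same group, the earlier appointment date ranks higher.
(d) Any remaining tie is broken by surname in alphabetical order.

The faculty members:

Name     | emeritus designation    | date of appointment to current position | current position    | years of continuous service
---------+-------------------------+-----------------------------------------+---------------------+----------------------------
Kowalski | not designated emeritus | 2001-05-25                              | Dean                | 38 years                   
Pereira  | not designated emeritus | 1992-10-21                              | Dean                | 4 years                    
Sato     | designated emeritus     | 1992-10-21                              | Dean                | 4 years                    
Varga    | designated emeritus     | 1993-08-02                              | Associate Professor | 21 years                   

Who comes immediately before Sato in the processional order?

By current position: Pereira, Sato and Kowalski (Dean); then Varga (Associate Professor).
Among Pereira, Sato and Kowalski, by years of continuous service (lower first): Pereira and Sato (4 years) before Kowalski (38 years).
Pereira and Sato both have date of appointment to current position 1992-10-21, so the next rule applies.
Among Pereira and Sato, alphabetically by surname: Pereira before Sato.
Order: Pereira, Sato, Kowalski, Varga.

Pereira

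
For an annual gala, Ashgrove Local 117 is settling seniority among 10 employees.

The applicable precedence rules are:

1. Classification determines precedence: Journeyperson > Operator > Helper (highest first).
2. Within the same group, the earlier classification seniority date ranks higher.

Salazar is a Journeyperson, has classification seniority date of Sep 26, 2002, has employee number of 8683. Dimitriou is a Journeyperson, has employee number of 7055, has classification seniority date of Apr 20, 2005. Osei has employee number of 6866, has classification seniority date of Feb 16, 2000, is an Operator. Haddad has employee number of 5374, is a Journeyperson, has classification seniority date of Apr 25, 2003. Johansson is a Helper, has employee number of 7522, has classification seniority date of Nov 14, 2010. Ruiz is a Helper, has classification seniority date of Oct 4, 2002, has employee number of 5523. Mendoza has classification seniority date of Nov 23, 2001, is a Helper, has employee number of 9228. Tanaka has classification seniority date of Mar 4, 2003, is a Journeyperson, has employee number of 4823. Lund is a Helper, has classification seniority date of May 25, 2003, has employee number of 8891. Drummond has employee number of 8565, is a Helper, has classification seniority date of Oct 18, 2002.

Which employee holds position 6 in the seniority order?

By classification: Salazar, Tanaka, Haddad and Dimitriou (Journeyperson); then Osei (Operator); then Mendoza, Ruiz, Drummond, Lund and Johansson (Helper).
Among Salazar, Tanaka, Haddad and Dimitriou, by classification seniority date (earlier first): Salazar (Sep 26, 2002) before Tanaka (Mar 4, 2003) before Haddad (Apr 25, 2003) before Dimitriou (Apr 20, 2005).
Among Mendoza, Ruiz, Drummond, Lund and Johansson, by classification seniority date (earlier first): Mendoza (Nov 23, 2001) before Ruiz (Oct 4, 2002) before Drummond (Oct 18, 2002) before Lund (May 25, 2003) before Johansson (Nov 14, 2010).
Order: Salazar, Tanaka, Haddad, Dimitriou, Osei, Mendoza, Ruiz, Drummond, Lund, Johansson.

Mendoza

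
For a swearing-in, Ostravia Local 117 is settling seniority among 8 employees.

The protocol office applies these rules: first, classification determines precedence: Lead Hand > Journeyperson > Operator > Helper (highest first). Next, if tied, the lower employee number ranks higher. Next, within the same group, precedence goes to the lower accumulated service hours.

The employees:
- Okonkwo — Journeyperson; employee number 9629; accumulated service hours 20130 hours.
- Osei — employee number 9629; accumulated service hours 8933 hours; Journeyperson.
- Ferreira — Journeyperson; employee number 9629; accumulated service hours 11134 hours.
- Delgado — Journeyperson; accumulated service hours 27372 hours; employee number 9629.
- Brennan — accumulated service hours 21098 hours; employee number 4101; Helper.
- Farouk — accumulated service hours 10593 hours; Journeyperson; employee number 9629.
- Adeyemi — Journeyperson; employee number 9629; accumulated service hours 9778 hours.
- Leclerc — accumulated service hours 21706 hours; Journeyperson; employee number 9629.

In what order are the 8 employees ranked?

Osei, Adeyemi, Farouk, Ferreira, Okonkwo, Leclerc, Delgado, Brennan

By classification: Osei, Adeyemi, Farouk, Ferreira, Okonkwo, Leclerc and Delgado (Journeyperson); then Brennan (Helper).
Osei, Adeyemi, Farouk, Ferreira, Okonkwo, Leclerc and Delgado all have employee number 9629, so the next rule applies.
Among Osei, Adeyemi, Farouk, Ferreira, Okonkwo, Leclerc and Delgado, by accumulated service hours (lower first): Osei (8933 hours) before Adeyemi (9778 hours) before Farouk (10593 hours) before Ferreira (11134 hours) before Okonkwo (20130 hours) before Leclerc (21706 hours) before Delgado (27372 hours).
Full order: Osei, Adeyemi, Farouk, Ferreira, Okonkwo, Leclerc, Delgado, Brennan.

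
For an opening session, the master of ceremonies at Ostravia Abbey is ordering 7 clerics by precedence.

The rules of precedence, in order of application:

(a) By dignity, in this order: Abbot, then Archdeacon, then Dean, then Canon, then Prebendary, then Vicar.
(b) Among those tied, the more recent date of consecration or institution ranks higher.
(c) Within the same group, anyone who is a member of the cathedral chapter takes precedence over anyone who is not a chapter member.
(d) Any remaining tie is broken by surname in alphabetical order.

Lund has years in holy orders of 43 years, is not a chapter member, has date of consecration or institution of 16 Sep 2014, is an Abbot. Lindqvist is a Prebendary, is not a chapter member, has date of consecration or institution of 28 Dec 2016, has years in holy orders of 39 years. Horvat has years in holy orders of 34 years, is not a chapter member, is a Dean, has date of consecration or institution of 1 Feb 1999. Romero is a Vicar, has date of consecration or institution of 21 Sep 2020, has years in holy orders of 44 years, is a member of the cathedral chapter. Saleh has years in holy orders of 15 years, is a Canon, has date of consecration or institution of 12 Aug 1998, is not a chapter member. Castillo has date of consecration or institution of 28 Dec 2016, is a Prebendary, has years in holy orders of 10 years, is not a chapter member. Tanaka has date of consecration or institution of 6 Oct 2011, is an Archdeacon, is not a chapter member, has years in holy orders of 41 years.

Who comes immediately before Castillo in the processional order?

Saleh

By dignity: Lund (Abbot); then Tanaka (Archdeacon); then Horvat (Dean); then Saleh (Canon); then Castillo and Lindqvist (Prebendary); then Romero (Vicar).
Castillo and Lindqvist both have date of consecration or institution 28 Dec 2016, so the next rule applies.
Castillo and Lindqvist are each not a chapter member, so the next rule applies.
Among Castillo and Lindqvist, alphabetically by surname: Castillo before Lindqvist.
Order: Lund, Tanaka, Horvat, Saleh, Castillo, Lindqvist, Romero.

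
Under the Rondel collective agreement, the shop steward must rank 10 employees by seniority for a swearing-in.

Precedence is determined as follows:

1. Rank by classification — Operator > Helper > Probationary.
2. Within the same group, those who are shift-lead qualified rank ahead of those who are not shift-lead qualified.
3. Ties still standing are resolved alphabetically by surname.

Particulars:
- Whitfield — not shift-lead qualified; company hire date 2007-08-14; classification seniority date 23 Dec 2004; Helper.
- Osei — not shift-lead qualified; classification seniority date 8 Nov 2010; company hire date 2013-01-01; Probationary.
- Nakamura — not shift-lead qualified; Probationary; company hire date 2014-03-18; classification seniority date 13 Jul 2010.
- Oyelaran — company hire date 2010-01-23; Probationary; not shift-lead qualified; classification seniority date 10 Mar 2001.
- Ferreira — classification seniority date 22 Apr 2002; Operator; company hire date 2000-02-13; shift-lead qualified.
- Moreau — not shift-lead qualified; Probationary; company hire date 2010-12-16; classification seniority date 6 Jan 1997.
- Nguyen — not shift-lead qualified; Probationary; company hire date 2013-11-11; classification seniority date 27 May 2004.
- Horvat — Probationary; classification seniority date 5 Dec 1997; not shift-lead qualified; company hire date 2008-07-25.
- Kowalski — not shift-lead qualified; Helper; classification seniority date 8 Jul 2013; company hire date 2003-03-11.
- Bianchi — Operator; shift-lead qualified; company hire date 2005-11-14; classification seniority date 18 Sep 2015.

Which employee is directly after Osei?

Oyelaran

By classification: Bianchi and Ferreira (Operator); then Kowalski and Whitfield (Helper); then Horvat, Moreau, Nakamura, Nguyen, Osei and Oyelaran (Probationary).
Bianchi and Ferreira are each shift-lead qualified, so the next rule applies.
Among Bianchi and Ferreira, alphabetically by surname: Bianchi before Ferreira.
Kowalski and Whitfield are each not shift-lead qualified, so the next rule applies.
Among Kowalski and Whitfield, alphabetically by surname: Kowalski before Whitfield.
Horvat, Moreau, Nakamura, Nguyen, Osei and Oyelaran are each not shift-lead qualified, so the next rule applies.
Among Horvat, Moreau, Nakamura, Nguyen, Osei and Oyelaran, alphabetically by surname: Horvat before Moreau before Nakamura before Nguyen before Osei before Oyelaran.
Order: Bianchi, Ferreira, Kowalski, Whitfield, Horvat, Moreau, Nakamura, Nguyen, Osei, Oyelaran.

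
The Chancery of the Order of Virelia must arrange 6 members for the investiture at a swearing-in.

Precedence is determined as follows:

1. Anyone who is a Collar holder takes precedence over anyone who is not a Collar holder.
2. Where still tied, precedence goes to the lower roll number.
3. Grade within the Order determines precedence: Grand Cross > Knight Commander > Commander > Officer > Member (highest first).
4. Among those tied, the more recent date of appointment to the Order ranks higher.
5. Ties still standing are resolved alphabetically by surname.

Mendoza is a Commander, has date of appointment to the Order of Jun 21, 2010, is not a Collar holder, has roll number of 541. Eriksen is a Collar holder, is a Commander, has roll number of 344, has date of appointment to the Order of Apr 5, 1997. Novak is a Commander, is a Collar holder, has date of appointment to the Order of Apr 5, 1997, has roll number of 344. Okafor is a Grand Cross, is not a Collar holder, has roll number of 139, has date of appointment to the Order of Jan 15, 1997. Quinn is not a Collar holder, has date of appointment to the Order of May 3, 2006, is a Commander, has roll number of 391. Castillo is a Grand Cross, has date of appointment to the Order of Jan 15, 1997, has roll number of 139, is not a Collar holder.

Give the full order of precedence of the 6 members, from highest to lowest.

By the first rule: Eriksen and Novak (both a Collar holder); then Castillo, Okafor, Quinn and Mendoza (each not a Collar holder).
Eriksen and Novak both have roll number 344, so the next rule applies.
Eriksen and Novak are each Commander, so the next rule applies.
Eriksen and Novak both have date of appointment to the Order Apr 5, 1997, so the next rule applies.
Among Eriksen and Novak, alphabetically by surname: Eriksen before Novak.
Among Castillo, Okafor, Quinn and Mendoza, by roll number (lower first): Castillo and Okafor (139) before Quinn (391) before Mendoza (541).
Castillo and Okafor are each Grand Cross, so the next rule applies.
Castillo and Okafor both have date of appointment to the Order Jan 15, 1997, so the next rule applies.
Among Castillo and Okafor, alphabetically by surname: Castillo before Okafor.
Full order: Eriksen, Novak, Castillo, Okafor, Quinn, Mendoza.

Eriksen, Novak, Castillo, Okafor, Quinn, Mendoza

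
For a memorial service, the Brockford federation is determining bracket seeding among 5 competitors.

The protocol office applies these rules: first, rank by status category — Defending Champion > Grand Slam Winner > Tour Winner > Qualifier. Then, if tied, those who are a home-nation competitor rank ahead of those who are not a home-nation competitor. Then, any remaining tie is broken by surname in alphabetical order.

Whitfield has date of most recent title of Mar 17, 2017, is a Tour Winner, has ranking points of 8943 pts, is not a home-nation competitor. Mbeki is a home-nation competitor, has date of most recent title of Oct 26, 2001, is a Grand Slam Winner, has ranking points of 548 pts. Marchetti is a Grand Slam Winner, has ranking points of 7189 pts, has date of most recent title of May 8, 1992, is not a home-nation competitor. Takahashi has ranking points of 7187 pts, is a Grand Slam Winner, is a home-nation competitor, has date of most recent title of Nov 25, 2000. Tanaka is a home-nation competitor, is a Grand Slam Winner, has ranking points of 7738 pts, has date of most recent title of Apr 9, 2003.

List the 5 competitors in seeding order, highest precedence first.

By status category: Mbeki, Takahashi, Tanaka and Marchetti (Grand Slam Winner); then Whitfield (Tour Winner).
Among Mbeki, Takahashi, Tanaka and Marchetti, a home-nation competitor before not a home-nation competitor: Mbeki, Takahashi and Tanaka (a home-nation competitor) before Marchetti (not a home-nation competitor).
Among Mbeki, Takahashi and Tanaka, alphabetically by surname: Mbeki before Takahashi before Tanaka.
Full order: Mbeki, Takahashi, Tanaka, Marchetti, Whitfield.

Mbeki, Takahashi, Tanaka, Marchetti, Whitfield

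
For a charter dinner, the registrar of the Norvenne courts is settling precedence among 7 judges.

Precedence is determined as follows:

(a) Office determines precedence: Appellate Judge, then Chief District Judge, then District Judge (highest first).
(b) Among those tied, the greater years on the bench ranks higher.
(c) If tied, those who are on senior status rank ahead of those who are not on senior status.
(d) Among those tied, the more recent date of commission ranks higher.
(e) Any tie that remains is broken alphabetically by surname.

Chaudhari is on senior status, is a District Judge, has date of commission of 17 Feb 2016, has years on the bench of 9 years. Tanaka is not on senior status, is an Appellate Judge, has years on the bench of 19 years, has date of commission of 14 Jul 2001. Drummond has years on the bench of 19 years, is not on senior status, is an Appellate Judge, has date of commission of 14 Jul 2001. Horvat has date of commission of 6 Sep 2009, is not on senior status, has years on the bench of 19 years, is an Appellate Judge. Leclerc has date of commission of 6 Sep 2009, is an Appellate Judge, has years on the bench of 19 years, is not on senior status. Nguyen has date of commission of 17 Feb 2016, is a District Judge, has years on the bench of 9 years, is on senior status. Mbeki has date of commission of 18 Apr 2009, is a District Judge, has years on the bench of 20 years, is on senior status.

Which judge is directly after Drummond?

Tanaka

By office: Horvat, Leclerc, Drummond and Tanaka (Appellate Judge); then Mbeki, Chaudhari and Nguyen (District Judge).
Horvat, Leclerc, Drummond and Tanaka all have years on the bench 19 years, so the next rule applies.
Horvat, Leclerc, Drummond and Tanaka are each not on senior status, so the next rule applies.
Among Horvat, Leclerc, Drummond and Tanaka, by date of commission (later first): Horvat and Leclerc (6 Sep 2009) before Drummond and Tanaka (14 Jul 2001).
Among Horvat and Leclerc, alphabetically by surname: Horvat before Leclerc.
Among Drummond and Tanaka, alphabetically by surname: Drummond before Tanaka.
Among Mbeki, Chaudhari and Nguyen, by years on the bench (higher first): Mbeki (20 years) before Chaudhari and Nguyen (9 years).
Chaudhari and Nguyen are each on senior status, so the next rule applies.
Chaudhari and Nguyen both have date of commission 17 Feb 2016, so the next rule applies.
Among Chaudhari and Nguyen, alphabetically by surname: Chaudhari before Nguyen.
Order: Horvat, Leclerc, Drummond, Tanaka, Mbeki, Chaudhari, Nguyen.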